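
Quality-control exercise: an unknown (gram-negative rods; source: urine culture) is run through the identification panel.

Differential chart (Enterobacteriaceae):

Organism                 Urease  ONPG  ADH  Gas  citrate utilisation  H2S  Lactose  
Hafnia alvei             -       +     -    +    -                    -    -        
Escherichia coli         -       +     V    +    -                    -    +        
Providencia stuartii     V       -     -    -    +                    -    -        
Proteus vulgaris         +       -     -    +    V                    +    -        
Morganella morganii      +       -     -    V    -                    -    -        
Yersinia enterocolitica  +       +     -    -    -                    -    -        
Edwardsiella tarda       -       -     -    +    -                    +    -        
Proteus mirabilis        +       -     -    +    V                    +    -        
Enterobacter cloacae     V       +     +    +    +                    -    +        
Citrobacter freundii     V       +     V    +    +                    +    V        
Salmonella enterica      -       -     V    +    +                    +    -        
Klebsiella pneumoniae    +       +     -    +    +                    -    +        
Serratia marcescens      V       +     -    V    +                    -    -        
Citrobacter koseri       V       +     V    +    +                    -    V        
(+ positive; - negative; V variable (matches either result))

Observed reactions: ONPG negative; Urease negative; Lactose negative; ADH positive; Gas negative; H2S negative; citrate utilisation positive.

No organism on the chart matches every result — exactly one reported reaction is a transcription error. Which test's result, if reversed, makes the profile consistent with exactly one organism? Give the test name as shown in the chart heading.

ADH

As reported, no row in the chart matches all 7 reactions.
Reversing Urease → still no organism matches.
Reversing ADH (to -) → unique match: Providencia stuartii.
Reversing H2S → still no organism matches.
Reversing Gas → still no organism matches.
Reversing Lactose → still no organism matches.
Reversing citrate utilisation → still no organism matches.
Reversing ONPG → still no organism matches.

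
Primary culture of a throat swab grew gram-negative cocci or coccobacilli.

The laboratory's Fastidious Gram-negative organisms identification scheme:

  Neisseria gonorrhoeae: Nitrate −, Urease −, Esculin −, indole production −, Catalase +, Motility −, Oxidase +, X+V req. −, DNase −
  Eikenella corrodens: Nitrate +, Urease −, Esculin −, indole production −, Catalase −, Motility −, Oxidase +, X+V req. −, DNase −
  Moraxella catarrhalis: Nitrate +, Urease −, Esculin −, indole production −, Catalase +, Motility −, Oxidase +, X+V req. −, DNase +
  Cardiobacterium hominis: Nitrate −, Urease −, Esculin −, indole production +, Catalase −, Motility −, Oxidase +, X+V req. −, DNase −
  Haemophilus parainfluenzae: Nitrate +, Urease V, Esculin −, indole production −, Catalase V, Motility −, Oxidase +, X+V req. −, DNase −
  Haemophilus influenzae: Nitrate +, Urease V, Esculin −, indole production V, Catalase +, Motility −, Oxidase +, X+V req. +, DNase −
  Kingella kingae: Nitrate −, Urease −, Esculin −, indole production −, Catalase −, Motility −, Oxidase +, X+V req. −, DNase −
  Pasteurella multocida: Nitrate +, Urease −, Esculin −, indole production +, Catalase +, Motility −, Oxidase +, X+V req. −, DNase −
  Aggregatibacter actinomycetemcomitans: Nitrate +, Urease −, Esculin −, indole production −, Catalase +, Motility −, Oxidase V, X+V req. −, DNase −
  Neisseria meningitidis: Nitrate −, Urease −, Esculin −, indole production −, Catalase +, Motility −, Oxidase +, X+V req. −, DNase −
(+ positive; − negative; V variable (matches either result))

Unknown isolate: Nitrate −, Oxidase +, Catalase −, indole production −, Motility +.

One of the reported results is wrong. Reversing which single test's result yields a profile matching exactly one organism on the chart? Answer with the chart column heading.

Motility

As reported, no row in the chart matches all 5 reactions.
Reversing Motility (to −) → unique match: Kingella kingae.
Reversing indole production → still no organism matches.
Reversing Oxidase → still no organism matches.
Reversing Catalase → still no organism matches.
Reversing Nitrate → still no organism matches.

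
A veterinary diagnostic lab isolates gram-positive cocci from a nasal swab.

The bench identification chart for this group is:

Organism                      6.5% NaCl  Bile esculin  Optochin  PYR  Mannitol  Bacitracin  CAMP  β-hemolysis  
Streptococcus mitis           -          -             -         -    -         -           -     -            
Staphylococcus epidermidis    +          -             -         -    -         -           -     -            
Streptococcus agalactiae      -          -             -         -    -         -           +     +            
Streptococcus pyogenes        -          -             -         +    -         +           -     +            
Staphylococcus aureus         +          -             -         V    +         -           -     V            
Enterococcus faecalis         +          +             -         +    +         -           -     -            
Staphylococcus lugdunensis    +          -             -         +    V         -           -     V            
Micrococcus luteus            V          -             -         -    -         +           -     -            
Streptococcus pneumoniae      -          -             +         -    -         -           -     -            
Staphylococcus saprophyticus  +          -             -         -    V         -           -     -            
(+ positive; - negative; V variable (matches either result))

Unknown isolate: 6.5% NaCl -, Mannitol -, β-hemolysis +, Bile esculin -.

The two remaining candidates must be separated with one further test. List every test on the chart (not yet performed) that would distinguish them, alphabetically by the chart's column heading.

Bacitracin, CAMP, PYR

β-hemolysis +: excludes 6 organisms — 4 left.
Mannitol -: excludes Staphylococcus aureus — 3 left.
Bile esculin -: all 3 remaining candidates are consistent.
6.5% NaCl -: excludes Staphylococcus lugdunensis — 2 left.
Two candidates remain: Streptococcus agalactiae and Streptococcus pyogenes.
  Optochin: - vs - — same for both, does not separate.
  PYR: Streptococcus agalactiae -, Streptococcus pyogenes + — discriminates.
  Bacitracin: Streptococcus agalactiae -, Streptococcus pyogenes + — discriminates.
  CAMP: Streptococcus agalactiae +, Streptococcus pyogenes - — discriminates.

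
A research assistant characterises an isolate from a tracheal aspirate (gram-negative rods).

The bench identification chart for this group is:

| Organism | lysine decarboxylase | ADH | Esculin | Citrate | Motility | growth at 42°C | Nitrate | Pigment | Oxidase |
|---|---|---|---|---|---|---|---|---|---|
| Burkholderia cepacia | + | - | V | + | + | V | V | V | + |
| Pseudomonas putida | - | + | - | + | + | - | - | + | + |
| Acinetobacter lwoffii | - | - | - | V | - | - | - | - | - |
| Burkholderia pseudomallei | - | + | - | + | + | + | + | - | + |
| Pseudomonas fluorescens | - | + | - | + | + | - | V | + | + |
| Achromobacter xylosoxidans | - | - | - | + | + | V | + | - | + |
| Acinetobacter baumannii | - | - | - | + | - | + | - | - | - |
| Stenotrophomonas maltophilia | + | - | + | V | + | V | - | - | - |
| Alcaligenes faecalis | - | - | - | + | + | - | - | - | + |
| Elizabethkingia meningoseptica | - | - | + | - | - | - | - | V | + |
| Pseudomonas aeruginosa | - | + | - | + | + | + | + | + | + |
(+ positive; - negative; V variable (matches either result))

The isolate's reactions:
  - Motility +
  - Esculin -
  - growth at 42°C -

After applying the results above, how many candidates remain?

Esculin -: excludes Stenotrophomonas maltophilia, Elizabethkingia meningoseptica — 9 left.
Motility +: excludes Acinetobacter lwoffii, Acinetobacter baumannii — 7 left.
growth at 42°C -: excludes Burkholderia pseudomallei, Pseudomonas aeruginosa — 5 left.
Still consistent: Achromobacter xylosoxidans, Alcaligenes faecalis, Burkholderia cepacia, Pseudomonas fluorescens, Pseudomonas putida.

5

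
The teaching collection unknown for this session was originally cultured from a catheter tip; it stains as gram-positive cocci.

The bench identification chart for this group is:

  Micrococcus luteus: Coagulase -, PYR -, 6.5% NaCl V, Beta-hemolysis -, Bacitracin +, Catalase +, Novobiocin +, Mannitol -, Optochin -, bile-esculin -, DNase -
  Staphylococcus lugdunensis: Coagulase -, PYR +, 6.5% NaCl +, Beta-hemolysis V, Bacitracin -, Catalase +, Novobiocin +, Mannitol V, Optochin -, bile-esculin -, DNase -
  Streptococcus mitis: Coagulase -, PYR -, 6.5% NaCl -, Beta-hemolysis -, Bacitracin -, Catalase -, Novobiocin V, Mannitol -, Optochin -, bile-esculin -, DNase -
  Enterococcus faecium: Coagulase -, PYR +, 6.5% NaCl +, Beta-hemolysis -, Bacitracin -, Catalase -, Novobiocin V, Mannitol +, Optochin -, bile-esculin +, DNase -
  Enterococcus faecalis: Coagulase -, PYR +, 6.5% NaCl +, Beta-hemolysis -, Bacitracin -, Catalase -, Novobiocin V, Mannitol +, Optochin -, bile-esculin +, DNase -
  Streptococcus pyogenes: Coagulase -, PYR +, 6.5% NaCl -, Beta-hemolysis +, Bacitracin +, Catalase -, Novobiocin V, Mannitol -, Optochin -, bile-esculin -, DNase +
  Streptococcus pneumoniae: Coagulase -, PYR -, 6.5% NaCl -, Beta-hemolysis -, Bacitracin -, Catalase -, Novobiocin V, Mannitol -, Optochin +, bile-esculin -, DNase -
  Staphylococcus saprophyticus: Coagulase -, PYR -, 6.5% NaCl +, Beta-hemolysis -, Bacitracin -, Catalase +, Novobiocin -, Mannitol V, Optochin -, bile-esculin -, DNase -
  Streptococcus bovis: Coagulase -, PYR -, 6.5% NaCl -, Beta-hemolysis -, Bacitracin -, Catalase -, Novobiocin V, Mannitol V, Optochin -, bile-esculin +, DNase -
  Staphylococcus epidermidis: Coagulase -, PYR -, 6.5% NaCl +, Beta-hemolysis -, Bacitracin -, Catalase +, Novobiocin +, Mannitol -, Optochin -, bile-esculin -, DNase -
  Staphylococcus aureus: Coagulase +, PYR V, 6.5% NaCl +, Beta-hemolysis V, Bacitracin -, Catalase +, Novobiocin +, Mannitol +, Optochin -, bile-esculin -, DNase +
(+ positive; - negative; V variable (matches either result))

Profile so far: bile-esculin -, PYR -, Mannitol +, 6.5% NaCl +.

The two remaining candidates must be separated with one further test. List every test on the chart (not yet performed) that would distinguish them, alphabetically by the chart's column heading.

bile-esculin -: excludes Enterococcus faecium, Enterococcus faecalis, Streptococcus bovis — 8 left.
6.5% NaCl +: excludes Streptococcus mitis, Streptococcus pyogenes, Streptococcus pneumoniae — 5 left.
Mannitol +: excludes Micrococcus luteus, Staphylococcus epidermidis — 3 left.
PYR -: excludes Staphylococcus lugdunensis — 2 left.
Two candidates remain: Staphylococcus aureus and Staphylococcus saprophyticus.
  Coagulase: Staphylococcus aureus +, Staphylococcus saprophyticus - — discriminates.
  Beta-hemolysis: V vs - — variable for at least one, does not separate.
  Bacitracin: - vs - — same for both, does not separate.
  Catalase: + vs + — same for both, does not separate.
  Novobiocin: Staphylococcus aureus +, Staphylococcus saprophyticus - — discriminates.
  Optochin: - vs - — same for both, does not separate.
  DNase: Staphylococcus aureus +, Staphylococcus saprophyticus - — discriminates.

Coagulase, DNase, Novobiocin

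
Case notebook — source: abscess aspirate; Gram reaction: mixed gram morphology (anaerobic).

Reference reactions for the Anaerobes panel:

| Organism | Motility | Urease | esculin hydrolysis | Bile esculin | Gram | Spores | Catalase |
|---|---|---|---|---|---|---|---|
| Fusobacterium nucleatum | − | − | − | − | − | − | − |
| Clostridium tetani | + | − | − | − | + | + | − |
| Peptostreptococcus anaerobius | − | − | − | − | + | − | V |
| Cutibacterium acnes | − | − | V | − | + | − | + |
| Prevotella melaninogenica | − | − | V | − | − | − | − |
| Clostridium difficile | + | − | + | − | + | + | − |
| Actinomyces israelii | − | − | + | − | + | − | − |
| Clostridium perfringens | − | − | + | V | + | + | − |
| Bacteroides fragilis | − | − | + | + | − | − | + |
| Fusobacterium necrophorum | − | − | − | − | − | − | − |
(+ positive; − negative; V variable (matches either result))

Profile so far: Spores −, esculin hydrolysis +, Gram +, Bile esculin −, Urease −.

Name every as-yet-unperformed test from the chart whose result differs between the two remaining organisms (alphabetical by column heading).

Urease −: all 10 remaining candidates are consistent.
Gram +: excludes Fusobacterium nucleatum, Prevotella melaninogenica, Bacteroides fragilis, Fusobacterium necrophorum — 6 left.
esculin hydrolysis +: excludes Clostridium tetani, Peptostreptococcus anaerobius — 4 left.
Bile esculin −: all 4 remaining candidates are consistent.
Spores −: excludes Clostridium difficile, Clostridium perfringens — 2 left.
Two candidates remain: Actinomyces israelii and Cutibacterium acnes.
  Motility: − vs − — same for both, does not separate.
  Catalase: Actinomyces israelii −, Cutibacterium acnes + — discriminates.

Catalase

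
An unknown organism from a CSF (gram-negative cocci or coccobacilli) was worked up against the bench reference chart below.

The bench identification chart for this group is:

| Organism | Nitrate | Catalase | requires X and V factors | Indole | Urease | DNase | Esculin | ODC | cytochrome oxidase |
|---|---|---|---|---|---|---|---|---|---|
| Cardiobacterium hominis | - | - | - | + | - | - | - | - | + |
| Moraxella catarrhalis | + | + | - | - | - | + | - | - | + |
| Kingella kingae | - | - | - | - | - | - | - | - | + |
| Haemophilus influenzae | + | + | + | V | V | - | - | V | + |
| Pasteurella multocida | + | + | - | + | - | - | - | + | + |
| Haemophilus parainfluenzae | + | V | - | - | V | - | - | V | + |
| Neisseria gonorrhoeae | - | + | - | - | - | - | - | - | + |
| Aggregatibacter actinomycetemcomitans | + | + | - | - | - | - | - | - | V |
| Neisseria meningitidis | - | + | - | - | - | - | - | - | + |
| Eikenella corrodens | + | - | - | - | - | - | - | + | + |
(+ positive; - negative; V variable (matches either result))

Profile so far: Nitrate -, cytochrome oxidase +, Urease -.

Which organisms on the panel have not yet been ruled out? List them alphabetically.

cytochrome oxidase +: all 10 remaining candidates are consistent.
Nitrate -: excludes 6 organisms — 4 left.
Urease -: all 4 remaining candidates are consistent.

Cardiobacterium hominis, Kingella kingae, Neisseria gonorrhoeae, Neisseria meningitidis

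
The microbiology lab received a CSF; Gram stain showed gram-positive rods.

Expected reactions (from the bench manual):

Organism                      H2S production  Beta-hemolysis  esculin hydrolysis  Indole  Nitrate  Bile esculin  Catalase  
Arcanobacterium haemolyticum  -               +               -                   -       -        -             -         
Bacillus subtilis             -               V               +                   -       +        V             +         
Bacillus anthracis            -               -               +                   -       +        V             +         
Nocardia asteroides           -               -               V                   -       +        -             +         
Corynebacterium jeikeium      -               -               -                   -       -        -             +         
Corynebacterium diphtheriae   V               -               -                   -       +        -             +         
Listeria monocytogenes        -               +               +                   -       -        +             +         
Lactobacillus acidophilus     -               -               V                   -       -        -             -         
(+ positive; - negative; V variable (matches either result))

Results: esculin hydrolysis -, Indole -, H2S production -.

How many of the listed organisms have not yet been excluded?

5

Indole -: all 8 remaining candidates are consistent.
H2S production -: all 8 remaining candidates are consistent.
esculin hydrolysis -: excludes Bacillus subtilis, Bacillus anthracis, Listeria monocytogenes — 5 left.
Still consistent: Arcanobacterium haemolyticum, Corynebacterium diphtheriae, Corynebacterium jeikeium, Lactobacillus acidophilus, Nocardia asteroides.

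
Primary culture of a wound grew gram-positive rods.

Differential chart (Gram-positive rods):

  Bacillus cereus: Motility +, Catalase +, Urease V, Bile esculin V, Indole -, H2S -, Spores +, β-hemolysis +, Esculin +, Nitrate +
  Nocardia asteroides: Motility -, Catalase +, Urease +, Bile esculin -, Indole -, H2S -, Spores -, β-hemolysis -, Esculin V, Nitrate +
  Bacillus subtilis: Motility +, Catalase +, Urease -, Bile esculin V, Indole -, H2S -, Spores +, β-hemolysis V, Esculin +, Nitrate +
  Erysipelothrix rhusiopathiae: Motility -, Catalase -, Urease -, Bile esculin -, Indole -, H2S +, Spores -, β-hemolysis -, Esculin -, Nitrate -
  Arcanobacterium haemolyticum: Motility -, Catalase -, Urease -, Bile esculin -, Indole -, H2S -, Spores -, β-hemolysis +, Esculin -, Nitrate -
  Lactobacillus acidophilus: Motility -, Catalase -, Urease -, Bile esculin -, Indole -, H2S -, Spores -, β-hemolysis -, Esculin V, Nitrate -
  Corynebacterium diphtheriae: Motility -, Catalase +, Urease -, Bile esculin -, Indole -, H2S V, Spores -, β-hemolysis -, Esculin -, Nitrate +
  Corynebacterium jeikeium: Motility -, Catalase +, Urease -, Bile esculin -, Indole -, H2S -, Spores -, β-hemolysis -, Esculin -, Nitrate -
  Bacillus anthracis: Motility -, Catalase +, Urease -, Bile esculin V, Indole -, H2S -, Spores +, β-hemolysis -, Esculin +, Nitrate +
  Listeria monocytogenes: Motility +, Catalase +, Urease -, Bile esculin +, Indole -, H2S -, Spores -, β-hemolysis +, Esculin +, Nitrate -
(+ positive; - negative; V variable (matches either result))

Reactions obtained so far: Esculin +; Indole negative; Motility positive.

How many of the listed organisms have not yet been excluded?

3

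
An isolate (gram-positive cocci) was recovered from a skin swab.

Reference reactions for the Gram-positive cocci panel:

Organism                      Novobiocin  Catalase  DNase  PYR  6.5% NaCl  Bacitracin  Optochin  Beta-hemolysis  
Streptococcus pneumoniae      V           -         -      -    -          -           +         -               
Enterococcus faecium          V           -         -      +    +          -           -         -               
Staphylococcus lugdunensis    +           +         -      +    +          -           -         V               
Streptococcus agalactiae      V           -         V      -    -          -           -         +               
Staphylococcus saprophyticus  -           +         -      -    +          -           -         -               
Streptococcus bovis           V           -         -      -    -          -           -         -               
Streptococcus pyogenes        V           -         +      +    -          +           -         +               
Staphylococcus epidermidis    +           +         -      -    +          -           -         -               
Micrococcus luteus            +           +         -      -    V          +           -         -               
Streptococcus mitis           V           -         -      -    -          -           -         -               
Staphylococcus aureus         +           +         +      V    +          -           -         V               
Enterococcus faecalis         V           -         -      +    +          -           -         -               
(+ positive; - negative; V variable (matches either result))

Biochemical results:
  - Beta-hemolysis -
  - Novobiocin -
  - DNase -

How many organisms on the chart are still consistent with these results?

6

DNase -: excludes Streptococcus pyogenes, Staphylococcus aureus — 10 left.
Novobiocin -: excludes Staphylococcus lugdunensis, Staphylococcus epidermidis, Micrococcus luteus — 7 left.
Beta-hemolysis -: excludes Streptococcus agalactiae — 6 left.
Still consistent: Enterococcus faecalis, Enterococcus faecium, Staphylococcus saprophyticus, Streptococcus bovis, Streptococcus mitis, Streptococcus pneumoniae.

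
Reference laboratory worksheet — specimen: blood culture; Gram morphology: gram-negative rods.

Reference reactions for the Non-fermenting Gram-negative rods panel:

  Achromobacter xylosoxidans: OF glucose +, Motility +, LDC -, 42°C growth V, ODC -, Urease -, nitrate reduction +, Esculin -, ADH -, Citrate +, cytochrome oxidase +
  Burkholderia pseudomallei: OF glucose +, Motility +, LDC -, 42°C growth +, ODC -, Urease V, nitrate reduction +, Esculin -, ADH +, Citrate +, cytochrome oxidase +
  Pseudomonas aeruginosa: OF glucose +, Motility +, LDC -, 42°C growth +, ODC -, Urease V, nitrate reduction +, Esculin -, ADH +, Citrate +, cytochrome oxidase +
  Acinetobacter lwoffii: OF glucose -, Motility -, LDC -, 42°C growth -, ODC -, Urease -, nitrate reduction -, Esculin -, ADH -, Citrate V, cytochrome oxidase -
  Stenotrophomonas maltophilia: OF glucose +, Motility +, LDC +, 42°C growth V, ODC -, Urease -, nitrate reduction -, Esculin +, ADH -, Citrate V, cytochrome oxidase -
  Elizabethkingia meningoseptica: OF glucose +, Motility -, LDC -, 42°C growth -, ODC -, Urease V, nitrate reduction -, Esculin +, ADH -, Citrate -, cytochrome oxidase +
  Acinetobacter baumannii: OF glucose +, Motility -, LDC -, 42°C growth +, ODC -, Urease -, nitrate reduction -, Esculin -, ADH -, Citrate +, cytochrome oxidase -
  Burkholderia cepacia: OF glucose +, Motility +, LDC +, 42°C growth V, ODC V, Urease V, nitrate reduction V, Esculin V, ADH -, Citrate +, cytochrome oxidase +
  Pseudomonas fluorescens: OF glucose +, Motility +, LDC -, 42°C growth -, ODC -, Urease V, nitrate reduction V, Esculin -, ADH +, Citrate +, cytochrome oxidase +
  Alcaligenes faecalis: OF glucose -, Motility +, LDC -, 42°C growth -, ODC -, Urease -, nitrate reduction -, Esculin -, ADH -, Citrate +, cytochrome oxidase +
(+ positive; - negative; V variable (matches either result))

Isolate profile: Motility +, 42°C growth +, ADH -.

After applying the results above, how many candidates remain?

3

ADH -: excludes Burkholderia pseudomallei, Pseudomonas aeruginosa, Pseudomonas fluorescens — 7 left.
Motility +: excludes Acinetobacter lwoffii, Elizabethkingia meningoseptica, Acinetobacter baumannii — 4 left.
42°C growth +: excludes Alcaligenes faecalis — 3 left.
Still consistent: Achromobacter xylosoxidans, Burkholderia cepacia, Stenotrophomonas maltophilia.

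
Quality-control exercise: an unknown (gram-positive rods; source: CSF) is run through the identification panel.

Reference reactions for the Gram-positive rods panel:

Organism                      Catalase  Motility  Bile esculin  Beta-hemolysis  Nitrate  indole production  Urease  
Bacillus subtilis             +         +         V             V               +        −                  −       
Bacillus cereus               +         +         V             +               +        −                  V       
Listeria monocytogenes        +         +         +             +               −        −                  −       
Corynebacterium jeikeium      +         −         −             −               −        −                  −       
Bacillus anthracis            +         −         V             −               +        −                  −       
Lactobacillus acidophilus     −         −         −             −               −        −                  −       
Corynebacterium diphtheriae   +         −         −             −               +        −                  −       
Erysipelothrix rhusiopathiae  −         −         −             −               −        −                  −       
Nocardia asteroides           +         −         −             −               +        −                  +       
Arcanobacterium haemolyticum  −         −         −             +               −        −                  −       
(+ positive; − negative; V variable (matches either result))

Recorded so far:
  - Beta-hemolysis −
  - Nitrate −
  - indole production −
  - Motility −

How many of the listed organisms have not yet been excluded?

3

Motility −: excludes Bacillus subtilis, Bacillus cereus, Listeria monocytogenes — 7 left.
Nitrate −: excludes Bacillus anthracis, Corynebacterium diphtheriae, Nocardia asteroides — 4 left.
indole production −: all 4 remaining candidates are consistent.
Beta-hemolysis −: excludes Arcanobacterium haemolyticum — 3 left.
Still consistent: Corynebacterium jeikeium, Erysipelothrix rhusiopathiae, Lactobacillus acidophilus.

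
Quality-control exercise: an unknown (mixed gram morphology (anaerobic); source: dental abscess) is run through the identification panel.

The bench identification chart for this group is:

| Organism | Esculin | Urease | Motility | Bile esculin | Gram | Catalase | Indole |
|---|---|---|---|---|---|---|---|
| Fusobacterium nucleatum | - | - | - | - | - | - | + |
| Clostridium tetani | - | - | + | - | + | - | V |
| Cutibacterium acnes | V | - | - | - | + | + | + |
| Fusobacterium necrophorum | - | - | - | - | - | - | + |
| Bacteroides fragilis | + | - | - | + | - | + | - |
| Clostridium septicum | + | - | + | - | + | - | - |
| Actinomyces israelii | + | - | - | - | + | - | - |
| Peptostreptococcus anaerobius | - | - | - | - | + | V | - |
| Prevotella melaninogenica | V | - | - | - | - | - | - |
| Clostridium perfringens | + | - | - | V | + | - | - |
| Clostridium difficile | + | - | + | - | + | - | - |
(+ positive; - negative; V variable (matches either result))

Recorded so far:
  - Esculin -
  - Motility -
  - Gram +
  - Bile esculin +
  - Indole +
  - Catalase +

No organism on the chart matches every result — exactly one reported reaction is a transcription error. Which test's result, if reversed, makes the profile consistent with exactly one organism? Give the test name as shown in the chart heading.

Bile esculin

As reported, no row in the chart matches all 6 reactions.
Reversing Esculin → still no organism matches.
Reversing Bile esculin (to -) → unique match: Cutibacterium acnes.
Reversing Gram → still no organism matches.
Reversing Catalase → still no organism matches.
Reversing Indole → still no organism matches.
Reversing Motility → still no organism matches.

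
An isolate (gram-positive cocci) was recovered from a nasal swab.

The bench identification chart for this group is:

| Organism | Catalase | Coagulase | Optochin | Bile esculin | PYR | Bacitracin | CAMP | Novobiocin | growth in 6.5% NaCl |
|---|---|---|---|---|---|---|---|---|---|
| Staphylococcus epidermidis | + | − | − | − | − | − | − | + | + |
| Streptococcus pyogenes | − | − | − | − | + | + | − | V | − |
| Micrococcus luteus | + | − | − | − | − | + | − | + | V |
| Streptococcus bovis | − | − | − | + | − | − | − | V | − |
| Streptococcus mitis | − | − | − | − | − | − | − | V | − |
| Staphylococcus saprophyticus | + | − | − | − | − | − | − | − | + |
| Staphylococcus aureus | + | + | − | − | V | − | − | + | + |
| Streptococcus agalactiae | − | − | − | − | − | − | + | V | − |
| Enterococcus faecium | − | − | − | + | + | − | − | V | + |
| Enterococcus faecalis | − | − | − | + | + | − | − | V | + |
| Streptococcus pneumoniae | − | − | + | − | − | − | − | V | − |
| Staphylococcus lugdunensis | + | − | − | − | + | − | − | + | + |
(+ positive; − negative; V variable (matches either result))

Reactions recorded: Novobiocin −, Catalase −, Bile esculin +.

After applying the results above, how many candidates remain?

3

Bile esculin +: excludes 9 organisms — 3 left.
Catalase −: all 3 remaining candidates are consistent.
Novobiocin −: all 3 remaining candidates are consistent.
Still consistent: Enterococcus faecalis, Enterococcus faecium, Streptococcus bovis.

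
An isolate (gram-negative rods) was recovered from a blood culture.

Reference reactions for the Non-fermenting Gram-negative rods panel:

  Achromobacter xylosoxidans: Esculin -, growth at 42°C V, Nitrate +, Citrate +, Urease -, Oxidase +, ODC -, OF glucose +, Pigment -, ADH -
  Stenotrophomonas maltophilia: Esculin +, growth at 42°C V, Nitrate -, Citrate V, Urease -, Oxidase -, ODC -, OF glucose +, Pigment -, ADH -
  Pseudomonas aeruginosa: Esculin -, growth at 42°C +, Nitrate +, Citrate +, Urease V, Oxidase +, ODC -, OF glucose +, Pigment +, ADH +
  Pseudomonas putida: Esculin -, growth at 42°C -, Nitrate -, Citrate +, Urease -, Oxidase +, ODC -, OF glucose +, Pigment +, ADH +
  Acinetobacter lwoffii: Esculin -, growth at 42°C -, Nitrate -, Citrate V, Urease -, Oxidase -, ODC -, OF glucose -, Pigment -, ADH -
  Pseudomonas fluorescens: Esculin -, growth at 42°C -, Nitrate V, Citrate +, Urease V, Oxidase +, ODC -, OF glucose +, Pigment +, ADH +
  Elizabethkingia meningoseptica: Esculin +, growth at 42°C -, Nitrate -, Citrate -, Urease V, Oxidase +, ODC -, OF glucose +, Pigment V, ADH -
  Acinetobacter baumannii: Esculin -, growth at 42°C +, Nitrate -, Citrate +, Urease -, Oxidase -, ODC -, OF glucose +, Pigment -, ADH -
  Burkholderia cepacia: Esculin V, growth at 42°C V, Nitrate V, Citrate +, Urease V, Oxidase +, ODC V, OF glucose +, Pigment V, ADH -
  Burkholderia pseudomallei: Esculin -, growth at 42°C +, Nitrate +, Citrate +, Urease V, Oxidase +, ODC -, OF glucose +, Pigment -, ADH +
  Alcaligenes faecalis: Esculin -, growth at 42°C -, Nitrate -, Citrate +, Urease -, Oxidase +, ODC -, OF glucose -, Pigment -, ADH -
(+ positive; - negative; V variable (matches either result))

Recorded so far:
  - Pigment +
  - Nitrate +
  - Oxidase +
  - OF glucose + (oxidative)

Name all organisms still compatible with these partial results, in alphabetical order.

Burkholderia cepacia, Pseudomonas aeruginosa, Pseudomonas fluorescens

Oxidase +: excludes Stenotrophomonas maltophilia, Acinetobacter lwoffii, Acinetobacter baumannii — 8 left.
Pigment +: excludes Achromobacter xylosoxidans, Burkholderia pseudomallei, Alcaligenes faecalis — 5 left.
OF glucose +: all 5 remaining candidates are consistent.
Nitrate +: excludes Pseudomonas putida, Elizabethkingia meningoseptica — 3 left.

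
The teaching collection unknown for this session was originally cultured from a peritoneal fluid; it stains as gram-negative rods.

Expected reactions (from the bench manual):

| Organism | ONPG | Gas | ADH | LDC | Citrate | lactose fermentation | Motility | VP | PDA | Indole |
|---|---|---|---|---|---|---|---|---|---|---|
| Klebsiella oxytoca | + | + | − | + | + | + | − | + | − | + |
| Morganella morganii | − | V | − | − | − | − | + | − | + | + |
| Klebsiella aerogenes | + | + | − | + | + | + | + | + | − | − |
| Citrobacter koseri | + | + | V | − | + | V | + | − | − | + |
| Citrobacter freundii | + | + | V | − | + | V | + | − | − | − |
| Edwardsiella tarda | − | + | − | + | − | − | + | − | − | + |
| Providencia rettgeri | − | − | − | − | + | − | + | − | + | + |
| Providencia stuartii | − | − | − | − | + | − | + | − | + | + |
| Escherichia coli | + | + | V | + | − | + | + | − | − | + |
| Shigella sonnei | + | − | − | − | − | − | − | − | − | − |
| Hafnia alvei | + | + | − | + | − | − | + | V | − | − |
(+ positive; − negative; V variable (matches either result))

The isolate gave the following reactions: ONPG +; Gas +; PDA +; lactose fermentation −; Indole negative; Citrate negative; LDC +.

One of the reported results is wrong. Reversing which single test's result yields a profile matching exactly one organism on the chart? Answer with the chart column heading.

As reported, no row in the chart matches all 7 reactions.
Reversing LDC → still no organism matches.
Reversing PDA (to −) → unique match: Hafnia alvei.
Reversing Indole → still no organism matches.
Reversing ONPG → still no organism matches.
Reversing Citrate → still no organism matches.
Reversing lactose fermentation → still no organism matches.
Reversing Gas → still no organism matches.

PDA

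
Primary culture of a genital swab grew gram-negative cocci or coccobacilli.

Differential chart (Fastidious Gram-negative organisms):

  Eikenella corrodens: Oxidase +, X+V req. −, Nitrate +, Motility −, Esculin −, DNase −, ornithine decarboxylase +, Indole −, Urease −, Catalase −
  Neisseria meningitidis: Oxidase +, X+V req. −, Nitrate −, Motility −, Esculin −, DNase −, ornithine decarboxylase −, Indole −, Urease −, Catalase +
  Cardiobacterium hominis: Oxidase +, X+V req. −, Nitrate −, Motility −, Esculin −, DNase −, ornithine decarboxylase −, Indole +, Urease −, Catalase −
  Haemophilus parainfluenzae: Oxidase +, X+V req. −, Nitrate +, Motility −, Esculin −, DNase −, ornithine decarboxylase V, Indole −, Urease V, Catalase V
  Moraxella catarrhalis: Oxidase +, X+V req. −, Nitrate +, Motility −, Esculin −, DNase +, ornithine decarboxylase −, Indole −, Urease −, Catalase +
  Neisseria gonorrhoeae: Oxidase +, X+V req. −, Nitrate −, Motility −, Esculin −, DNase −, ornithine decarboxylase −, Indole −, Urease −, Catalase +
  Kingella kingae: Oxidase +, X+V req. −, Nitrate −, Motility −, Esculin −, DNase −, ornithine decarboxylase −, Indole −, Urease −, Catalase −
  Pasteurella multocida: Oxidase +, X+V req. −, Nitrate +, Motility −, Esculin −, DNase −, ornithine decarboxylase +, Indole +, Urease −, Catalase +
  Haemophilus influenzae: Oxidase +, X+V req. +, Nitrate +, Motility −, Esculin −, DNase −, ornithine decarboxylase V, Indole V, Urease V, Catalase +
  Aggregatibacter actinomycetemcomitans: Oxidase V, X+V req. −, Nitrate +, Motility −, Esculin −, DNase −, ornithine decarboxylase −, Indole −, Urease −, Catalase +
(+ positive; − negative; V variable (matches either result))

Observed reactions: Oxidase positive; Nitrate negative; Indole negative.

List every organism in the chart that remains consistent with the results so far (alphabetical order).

Kingella kingae, Neisseria gonorrhoeae, Neisseria meningitidis

Nitrate −: excludes 6 organisms — 4 left.
Oxidase +: all 4 remaining candidates are consistent.
Indole −: excludes Cardiobacterium hominis — 3 left.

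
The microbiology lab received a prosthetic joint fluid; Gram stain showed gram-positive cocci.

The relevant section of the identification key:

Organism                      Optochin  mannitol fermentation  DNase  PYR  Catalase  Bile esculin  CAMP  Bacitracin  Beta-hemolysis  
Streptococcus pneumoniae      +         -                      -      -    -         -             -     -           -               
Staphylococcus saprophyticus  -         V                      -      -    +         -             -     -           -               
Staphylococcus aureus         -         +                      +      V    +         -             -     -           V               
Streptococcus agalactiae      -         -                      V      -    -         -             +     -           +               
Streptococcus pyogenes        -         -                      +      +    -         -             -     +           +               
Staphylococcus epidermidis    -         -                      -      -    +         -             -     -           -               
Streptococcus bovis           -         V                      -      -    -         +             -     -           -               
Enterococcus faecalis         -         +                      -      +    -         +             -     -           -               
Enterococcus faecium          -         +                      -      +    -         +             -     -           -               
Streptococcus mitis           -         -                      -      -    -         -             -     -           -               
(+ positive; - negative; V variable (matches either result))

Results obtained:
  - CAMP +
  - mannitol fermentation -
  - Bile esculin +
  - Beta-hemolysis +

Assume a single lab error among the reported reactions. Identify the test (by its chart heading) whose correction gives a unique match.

Bile esculin

As reported, no row in the chart matches all 4 reactions.
Reversing Beta-hemolysis → still no organism matches.
Reversing mannitol fermentation → still no organism matches.
Reversing Bile esculin (to -) → unique match: Streptococcus agalactiae.
Reversing CAMP → still no organism matches.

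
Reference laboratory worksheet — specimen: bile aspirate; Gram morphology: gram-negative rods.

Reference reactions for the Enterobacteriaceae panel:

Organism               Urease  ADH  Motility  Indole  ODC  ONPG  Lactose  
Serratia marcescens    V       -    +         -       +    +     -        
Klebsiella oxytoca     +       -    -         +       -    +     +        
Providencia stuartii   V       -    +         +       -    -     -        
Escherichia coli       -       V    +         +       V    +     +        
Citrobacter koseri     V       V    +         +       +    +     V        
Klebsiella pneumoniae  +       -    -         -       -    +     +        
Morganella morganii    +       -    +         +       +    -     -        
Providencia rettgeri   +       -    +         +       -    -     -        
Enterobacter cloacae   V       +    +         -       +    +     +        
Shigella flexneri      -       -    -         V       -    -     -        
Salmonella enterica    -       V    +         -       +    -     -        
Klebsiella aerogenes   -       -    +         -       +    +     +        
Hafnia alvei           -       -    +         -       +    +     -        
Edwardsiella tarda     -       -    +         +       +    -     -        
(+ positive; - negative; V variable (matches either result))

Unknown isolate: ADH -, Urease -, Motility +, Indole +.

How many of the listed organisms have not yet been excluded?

4

Indole +: excludes 6 organisms — 8 left.
Urease -: excludes Klebsiella oxytoca, Morganella morganii, Providencia rettgeri — 5 left.
ADH -: all 5 remaining candidates are consistent.
Motility +: excludes Shigella flexneri — 4 left.
Still consistent: Citrobacter koseri, Edwardsiella tarda, Escherichia coli, Providencia stuartii.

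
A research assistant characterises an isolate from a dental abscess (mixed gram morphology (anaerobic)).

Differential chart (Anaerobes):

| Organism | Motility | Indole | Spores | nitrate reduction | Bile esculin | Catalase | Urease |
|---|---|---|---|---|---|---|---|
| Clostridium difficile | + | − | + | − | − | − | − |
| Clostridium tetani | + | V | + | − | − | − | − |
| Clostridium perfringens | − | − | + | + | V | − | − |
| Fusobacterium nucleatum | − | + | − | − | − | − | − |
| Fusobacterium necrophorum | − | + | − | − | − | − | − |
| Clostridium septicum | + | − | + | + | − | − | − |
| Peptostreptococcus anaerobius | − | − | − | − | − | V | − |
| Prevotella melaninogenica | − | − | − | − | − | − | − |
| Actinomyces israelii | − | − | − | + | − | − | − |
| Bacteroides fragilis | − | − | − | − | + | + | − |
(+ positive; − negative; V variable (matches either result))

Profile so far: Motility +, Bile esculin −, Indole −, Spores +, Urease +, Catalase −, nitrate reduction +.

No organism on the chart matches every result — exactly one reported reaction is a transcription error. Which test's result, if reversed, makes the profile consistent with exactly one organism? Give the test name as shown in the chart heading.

Urease

As reported, no row in the chart matches all 7 reactions.
Reversing nitrate reduction → still no organism matches.
Reversing Catalase → still no organism matches.
Reversing Spores → still no organism matches.
Reversing Indole → still no organism matches.
Reversing Motility → still no organism matches.
Reversing Bile esculin → still no organism matches.
Reversing Urease (to −) → unique match: Clostridium septicum.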